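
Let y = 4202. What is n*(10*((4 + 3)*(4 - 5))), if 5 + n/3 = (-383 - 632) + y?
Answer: -668220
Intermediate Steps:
n = 9546 (n = -15 + 3*((-383 - 632) + 4202) = -15 + 3*(-1015 + 4202) = -15 + 3*3187 = -15 + 9561 = 9546)
n*(10*((4 + 3)*(4 - 5))) = 9546*(10*((4 + 3)*(4 - 5))) = 9546*(10*(7*(-1))) = 9546*(10*(-7)) = 9546*(-70) = -668220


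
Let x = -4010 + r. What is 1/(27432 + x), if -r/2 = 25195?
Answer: -1/26968 ≈ -3.7081e-5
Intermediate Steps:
r = -50390 (r = -2*25195 = -50390)
x = -54400 (x = -4010 - 50390 = -54400)
1/(27432 + x) = 1/(27432 - 54400) = 1/(-26968) = -1/26968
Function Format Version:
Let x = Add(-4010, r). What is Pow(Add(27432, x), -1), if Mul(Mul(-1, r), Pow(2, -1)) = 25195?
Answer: Rational(-1, 26968) ≈ -3.7081e-5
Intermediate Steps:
r = -50390 (r = Mul(-2, 25195) = -50390)
x = -54400 (x = Add(-4010, -50390) = -54400)
Pow(Add(27432, x), -1) = Pow(Add(27432, -54400), -1) = Pow(-26968, -1) = Rational(-1, 26968)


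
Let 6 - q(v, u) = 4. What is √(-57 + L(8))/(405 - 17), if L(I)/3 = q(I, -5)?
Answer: I*√51/388 ≈ 0.018406*I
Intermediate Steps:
q(v, u) = 2 (q(v, u) = 6 - 1*4 = 6 - 4 = 2)
L(I) = 6 (L(I) = 3*2 = 6)
√(-57 + L(8))/(405 - 17) = √(-57 + 6)/(405 - 17) = √(-51)/388 = (I*√51)*(1/388) = I*√51/388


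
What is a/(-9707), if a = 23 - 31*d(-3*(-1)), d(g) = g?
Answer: 70/9707 ≈ 0.0072113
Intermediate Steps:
a = -70 (a = 23 - (-93)*(-1) = 23 - 31*3 = 23 - 93 = -70)
a/(-9707) = -70/(-9707) = -70*(-1/9707) = 70/9707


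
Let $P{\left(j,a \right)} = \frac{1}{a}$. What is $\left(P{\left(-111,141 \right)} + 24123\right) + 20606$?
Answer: $\frac{6306790}{141} \approx 44729.0$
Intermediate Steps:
$\left(P{\left(-111,141 \right)} + 24123\right) + 20606 = \left(\frac{1}{141} + 24123\right) + 20606 = \frac{3401344}{141} + 20606 = \frac{6306790}{141}$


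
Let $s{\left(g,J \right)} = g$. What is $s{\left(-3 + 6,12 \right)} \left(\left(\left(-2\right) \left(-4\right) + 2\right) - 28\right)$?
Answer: $-54$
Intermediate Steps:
$s{\left(-3 + 6,12 \right)} \left(\left(\left(-2\right) \left(-4\right) + 2\right) - 28\right) = \left(-3 + 6\right) \left(\left(\left(-2\right) \left(-4\right) + 2\right) - 28\right) = 3 \left(\left(8 + 2\right) - 28\right) = 3 \left(10 - 28\right) = 3 \left(-18\right) = -54$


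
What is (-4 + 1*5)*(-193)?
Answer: -193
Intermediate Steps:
(-4 + 1*5)*(-193) = (-4 + 5)*(-193) = 1*(-193) = -193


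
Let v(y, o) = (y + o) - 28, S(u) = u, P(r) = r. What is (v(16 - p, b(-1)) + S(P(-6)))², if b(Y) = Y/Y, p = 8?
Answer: 625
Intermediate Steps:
b(Y) = 1
v(y, o) = -28 + o + y (v(y, o) = (o + y) - 28 = -28 + o + y)
(v(16 - p, b(-1)) + S(P(-6)))² = ((-28 + 1 + (16 - 1*8)) - 6)² = ((-28 + 1 + (16 - 8)) - 6)² = ((-28 + 1 + 8) - 6)² = (-19 - 6)² = (-25)² = 625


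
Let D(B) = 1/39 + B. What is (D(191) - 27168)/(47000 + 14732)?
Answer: -526051/1203774 ≈ -0.43700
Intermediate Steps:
D(B) = 1/39 + B
(D(191) - 27168)/(47000 + 14732) = ((1/39 + 191) - 27168)/(47000 + 14732) = (7450/39 - 27168)/61732 = -1052102/39*1/61732 = -526051/1203774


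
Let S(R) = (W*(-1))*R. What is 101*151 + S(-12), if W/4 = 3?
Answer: 15395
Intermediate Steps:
W = 12 (W = 4*3 = 12)
S(R) = -12*R (S(R) = (12*(-1))*R = -12*R)
101*151 + S(-12) = 101*151 - 12*(-12) = 15251 + 144 = 15395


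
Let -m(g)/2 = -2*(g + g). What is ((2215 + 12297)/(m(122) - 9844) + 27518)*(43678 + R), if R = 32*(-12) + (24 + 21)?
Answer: 2643842734742/2217 ≈ 1.1925e+9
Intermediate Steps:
m(g) = 8*g (m(g) = -(-4)*(g + g) = -(-4)*2*g = -(-8)*g = 8*g)
R = -339 (R = -384 + 45 = -339)
((2215 + 12297)/(m(122) - 9844) + 27518)*(43678 + R) = ((2215 + 12297)/(8*122 - 9844) + 27518)*(43678 - 339) = (14512/(976 - 9844) + 27518)*43339 = (14512/(-8868) + 27518)*43339 = (14512*(-1/8868) + 27518)*43339 = (-3628/2217 + 27518)*43339 = (61003778/2217)*43339 = 2643842734742/2217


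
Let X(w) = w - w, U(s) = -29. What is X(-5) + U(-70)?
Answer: -29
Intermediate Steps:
X(w) = 0
X(-5) + U(-70) = 0 - 29 = -29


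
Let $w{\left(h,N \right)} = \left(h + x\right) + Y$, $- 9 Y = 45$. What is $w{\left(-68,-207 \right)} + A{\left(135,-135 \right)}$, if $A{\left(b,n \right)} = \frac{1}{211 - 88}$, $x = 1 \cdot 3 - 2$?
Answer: $- \frac{8855}{123} \approx -71.992$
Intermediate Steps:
$x = 1$ ($x = 3 - 2 = 1$)
$Y = -5$ ($Y = \left(- \frac{1}{9}\right) 45 = -5$)
$A{\left(b,n \right)} = \frac{1}{123}$
$w{\left(h,N \right)} = -4 + h$ ($w{\left(h,N \right)} = \left(h + 1\right) - 5 = \left(1 + h\right) - 5 = -4 + h$)
$w{\left(-68,-207 \right)} + A{\left(135,-135 \right)} = \left(-4 - 68\right) + \frac{1}{123} = -72 + \frac{1}{123} = - \frac{8855}{123}$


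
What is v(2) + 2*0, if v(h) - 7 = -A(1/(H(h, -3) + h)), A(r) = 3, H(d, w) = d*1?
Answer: 4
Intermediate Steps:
H(d, w) = d
v(h) = 4 (v(h) = 7 - 1*3 = 7 - 3 = 4)
v(2) + 2*0 = 4 + 2*0 = 4 + 0 = 4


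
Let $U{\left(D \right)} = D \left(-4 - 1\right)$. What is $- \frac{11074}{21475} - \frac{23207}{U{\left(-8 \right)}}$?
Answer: $- \frac{99762657}{171800} \approx -580.69$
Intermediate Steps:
$U{\left(D \right)} = - 5 D$ ($U{\left(D \right)} = D \left(-5\right) = - 5 D$)
$- \frac{11074}{21475} - \frac{23207}{U{\left(-8 \right)}} = - \frac{11074}{21475} - \frac{23207}{\left(-5\right) \left(-8\right)} = \left(-11074\right) \frac{1}{21475} - \frac{23207}{40} = - \frac{11074}{21475} - \frac{23207}{40} = - \frac{99762657}{171800}$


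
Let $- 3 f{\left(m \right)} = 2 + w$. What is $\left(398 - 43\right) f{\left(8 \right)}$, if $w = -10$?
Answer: $\frac{2840}{3} \approx 946.67$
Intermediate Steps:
$f{\left(m \right)} = \frac{8}{3}$ ($f{\left(m \right)} = - \frac{2 - 10}{3} = \left(- \frac{1}{3}\right) \left(-8\right) = \frac{8}{3}$)
$\left(398 - 43\right) f{\left(8 \right)} = \left(398 - 43\right) \frac{8}{3} = 355 \cdot \frac{8}{3} = \frac{2840}{3}$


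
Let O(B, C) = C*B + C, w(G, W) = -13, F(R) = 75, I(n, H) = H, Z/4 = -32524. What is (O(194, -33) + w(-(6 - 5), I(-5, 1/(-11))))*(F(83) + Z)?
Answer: 838375408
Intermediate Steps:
Z = -130096 (Z = 4*(-32524) = -130096)
O(B, C) = C + B*C (O(B, C) = B*C + C = C + B*C)
(O(194, -33) + w(-(6 - 5), I(-5, 1/(-11))))*(F(83) + Z) = (-33*(1 + 194) - 13)*(75 - 130096) = (-33*195 - 13)*(-130021) = (-6435 - 13)*(-130021) = -6448*(-130021) = 838375408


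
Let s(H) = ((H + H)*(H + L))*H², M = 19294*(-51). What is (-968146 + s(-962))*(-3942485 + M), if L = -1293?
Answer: -19780546634927189186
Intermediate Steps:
M = -983994
s(H) = 2*H³*(-1293 + H) (s(H) = ((H + H)*(H - 1293))*H² = ((2*H)*(-1293 + H))*H² = (2*H*(-1293 + H))*H² = 2*H³*(-1293 + H))
(-968146 + s(-962))*(-3942485 + M) = (-968146 + 2*(-962)³*(-1293 - 962))*(-3942485 - 983994) = (-968146 + 2*(-890277128)*(-2255))*(-4926479) = (-968146 + 4015149847280)*(-4926479) = 4015148879134*(-4926479) = -19780546634927189186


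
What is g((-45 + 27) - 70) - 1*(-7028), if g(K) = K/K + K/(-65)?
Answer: 456973/65 ≈ 7030.4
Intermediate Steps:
g(K) = 1 - K/65 (g(K) = 1 + K*(-1/65) = 1 - K/65)
g((-45 + 27) - 70) - 1*(-7028) = (1 - ((-45 + 27) - 70)/65) - 1*(-7028) = (1 - (-18 - 70)/65) + 7028 = (1 - 1/65*(-88)) + 7028 = (1 + 88/65) + 7028 = 153/65 + 7028 = 456973/65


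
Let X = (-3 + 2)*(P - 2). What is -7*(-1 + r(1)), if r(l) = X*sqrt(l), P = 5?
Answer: 28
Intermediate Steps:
X = -3 (X = (-3 + 2)*(5 - 2) = -1*3 = -3)
r(l) = -3*sqrt(l)
-7*(-1 + r(1)) = -7*(-1 - 3*sqrt(1)) = -7*(-1 - 3*1) = -7*(-1 - 3) = -7*(-4) = 28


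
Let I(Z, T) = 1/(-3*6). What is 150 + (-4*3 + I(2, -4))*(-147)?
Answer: 11533/6 ≈ 1922.2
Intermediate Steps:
I(Z, T) = -1/18 (I(Z, T) = 1/(-18) = -1/18)
150 + (-4*3 + I(2, -4))*(-147) = 150 + (-4*3 - 1/18)*(-147) = 150 + (-12 - 1/18)*(-147) = 150 - 217/18*(-147) = 150 + 10633/6 = 11533/6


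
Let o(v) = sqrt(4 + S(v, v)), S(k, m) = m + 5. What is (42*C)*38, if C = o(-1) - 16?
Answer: -25536 + 3192*sqrt(2) ≈ -21022.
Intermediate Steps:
S(k, m) = 5 + m
o(v) = sqrt(9 + v) (o(v) = sqrt(4 + (5 + v)) = sqrt(9 + v))
C = -16 + 2*sqrt(2) (C = sqrt(9 - 1) - 16 = sqrt(8) - 16 = 2*sqrt(2) - 16 = -16 + 2*sqrt(2) ≈ -13.172)
(42*C)*38 = (42*(-16 + 2*sqrt(2)))*38 = (-672 + 84*sqrt(2))*38 = -25536 + 3192*sqrt(2)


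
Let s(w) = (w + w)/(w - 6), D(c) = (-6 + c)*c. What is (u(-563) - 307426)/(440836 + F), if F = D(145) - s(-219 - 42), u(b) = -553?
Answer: -27410131/41028025 ≈ -0.66808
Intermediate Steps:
D(c) = c*(-6 + c)
s(w) = 2*w/(-6 + w) (s(w) = (2*w)/(-6 + w) = 2*w/(-6 + w))
F = 1793621/89 (F = 145*(-6 + 145) - 2*(-219 - 42)/(-6 + (-219 - 42)) = 145*139 - 2*(-261)/(-6 - 261) = 20155 - 2*(-261)/(-267) = 20155 - 2*(-261)*(-1)/267 = 20155 - 1*174/89 = 20155 - 174/89 = 1793621/89 ≈ 20153.)
(u(-563) - 307426)/(440836 + F) = (-553 - 307426)/(440836 + 1793621/89) = -307979/41028025/89 = -307979*89/41028025 = -27410131/41028025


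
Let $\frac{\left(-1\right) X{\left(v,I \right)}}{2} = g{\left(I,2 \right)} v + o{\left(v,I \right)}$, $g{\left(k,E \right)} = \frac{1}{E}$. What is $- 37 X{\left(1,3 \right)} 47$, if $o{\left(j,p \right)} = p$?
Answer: $12173$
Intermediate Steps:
$X{\left(v,I \right)} = - v - 2 I$ ($X{\left(v,I \right)} = - 2 \left(\frac{v}{2} + I\right) = - 2 \left(I + \frac{v}{2}\right) = - v - 2 I$)
$- 37 X{\left(1,3 \right)} 47 = - 37 \left(\left(-1\right) 1 - 6\right) 47 = - 37 \left(-1 - 6\right) 47 = \left(-37\right) \left(-7\right) 47 = 259 \cdot 47 = 12173$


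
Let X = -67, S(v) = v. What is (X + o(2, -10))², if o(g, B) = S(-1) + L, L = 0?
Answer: 4624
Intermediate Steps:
o(g, B) = -1 (o(g, B) = -1 + 0 = -1)
(X + o(2, -10))² = (-67 - 1)² = (-68)² = 4624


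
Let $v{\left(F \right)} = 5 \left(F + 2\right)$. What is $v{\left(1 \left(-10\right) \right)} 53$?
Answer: $-2120$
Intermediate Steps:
$v{\left(F \right)} = 10 + 5 F$ ($v{\left(F \right)} = 5 \left(2 + F\right) = 10 + 5 F$)
$v{\left(1 \left(-10\right) \right)} 53 = \left(10 + 5 \cdot 1 \left(-10\right)\right) 53 = \left(10 + 5 \left(-10\right)\right) 53 = \left(10 - 50\right) 53 = \left(-40\right) 53 = -2120$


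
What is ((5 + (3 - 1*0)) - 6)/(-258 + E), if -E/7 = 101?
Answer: -2/965 ≈ -0.0020725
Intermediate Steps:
E = -707 (E = -7*101 = -707)
((5 + (3 - 1*0)) - 6)/(-258 + E) = ((5 + (3 - 1*0)) - 6)/(-258 - 707) = ((5 + (3 + 0)) - 6)/(-965) = -((5 + 3) - 6)/965 = -(8 - 6)/965 = -1/965*2 = -2/965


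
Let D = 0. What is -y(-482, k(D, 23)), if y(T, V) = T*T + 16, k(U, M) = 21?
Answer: -232340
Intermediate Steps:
y(T, V) = 16 + T**2 (y(T, V) = T**2 + 16 = 16 + T**2)
-y(-482, k(D, 23)) = -(16 + (-482)**2) = -(16 + 232324) = -1*232340 = -232340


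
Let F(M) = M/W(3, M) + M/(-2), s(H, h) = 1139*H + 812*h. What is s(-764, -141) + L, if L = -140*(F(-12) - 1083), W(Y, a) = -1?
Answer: -835588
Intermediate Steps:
s(H, h) = 812*h + 1139*H
F(M) = -3*M/2 (F(M) = M/(-1) + M/(-2) = M*(-1) + M*(-½) = -M - M/2 = -3*M/2)
L = 149100 (L = -140*(-3/2*(-12) - 1083) = -140*(18 - 1083) = -140*(-1065) = 149100)
s(-764, -141) + L = (812*(-141) + 1139*(-764)) + 149100 = (-114492 - 870196) + 149100 = -984688 + 149100 = -835588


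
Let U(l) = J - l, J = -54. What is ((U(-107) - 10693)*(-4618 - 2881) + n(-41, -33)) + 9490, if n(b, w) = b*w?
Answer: 79800203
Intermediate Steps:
U(l) = -54 - l
((U(-107) - 10693)*(-4618 - 2881) + n(-41, -33)) + 9490 = (((-54 - 1*(-107)) - 10693)*(-4618 - 2881) - 41*(-33)) + 9490 = (((-54 + 107) - 10693)*(-7499) + 1353) + 9490 = ((53 - 10693)*(-7499) + 1353) + 9490 = (-10640*(-7499) + 1353) + 9490 = (79789360 + 1353) + 9490 = 79790713 + 9490 = 79800203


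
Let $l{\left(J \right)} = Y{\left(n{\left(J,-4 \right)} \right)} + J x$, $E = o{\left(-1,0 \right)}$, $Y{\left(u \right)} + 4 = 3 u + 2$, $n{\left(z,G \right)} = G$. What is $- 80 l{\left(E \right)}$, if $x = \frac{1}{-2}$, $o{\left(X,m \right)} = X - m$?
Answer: $1080$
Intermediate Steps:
$Y{\left(u \right)} = -2 + 3 u$ ($Y{\left(u \right)} = -4 + \left(3 u + 2\right) = -4 + \left(2 + 3 u\right) = -2 + 3 u$)
$x = - \frac{1}{2} \approx -0.5$
$E = -1$ ($E = -1 - 0 = -1 + 0 = -1$)
$l{\left(J \right)} = -14 - \frac{J}{2}$ ($l{\left(J \right)} = \left(-2 + 3 \left(-4\right)\right) + J \left(- \frac{1}{2}\right) = \left(-2 - 12\right) - \frac{J}{2} = -14 - \frac{J}{2}$)
$- 80 l{\left(E \right)} = - 80 \left(-14 - - \frac{1}{2}\right) = - 80 \left(-14 + \frac{1}{2}\right) = \left(-80\right) \left(- \frac{27}{2}\right) = 1080$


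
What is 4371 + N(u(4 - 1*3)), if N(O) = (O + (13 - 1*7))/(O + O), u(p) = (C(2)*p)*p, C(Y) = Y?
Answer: 4373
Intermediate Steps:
u(p) = 2*p² (u(p) = (2*p)*p = 2*p²)
N(O) = (6 + O)/(2*O) (N(O) = (O + (13 - 7))/((2*O)) = (O + 6)*(1/(2*O)) = (6 + O)*(1/(2*O)) = (6 + O)/(2*O))
4371 + N(u(4 - 1*3)) = 4371 + (6 + 2*(4 - 1*3)²)/(2*((2*(4 - 1*3)²))) = 4371 + (6 + 2*(4 - 3)²)/(2*((2*(4 - 3)²))) = 4371 + (6 + 2*1²)/(2*((2*1²))) = 4371 + (6 + 2*1)/(2*((2*1))) = 4371 + (½)*(6 + 2)/2 = 4371 + (½)*(½)*8 = 4371 + 2 = 4373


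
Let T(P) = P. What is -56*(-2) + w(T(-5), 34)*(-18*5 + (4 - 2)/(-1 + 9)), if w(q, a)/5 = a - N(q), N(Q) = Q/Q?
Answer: -58787/4 ≈ -14697.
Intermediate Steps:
N(Q) = 1
w(q, a) = -5 + 5*a (w(q, a) = 5*(a - 1*1) = 5*(a - 1) = 5*(-1 + a) = -5 + 5*a)
-56*(-2) + w(T(-5), 34)*(-18*5 + (4 - 2)/(-1 + 9)) = -56*(-2) + (-5 + 5*34)*(-18*5 + (4 - 2)/(-1 + 9)) = 112 + (-5 + 170)*(-90 + 2/8) = 112 + 165*(-90 + 2*(⅛)) = 112 + 165*(-90 + ¼) = 112 + 165*(-359/4) = 112 - 59235/4 = -58787/4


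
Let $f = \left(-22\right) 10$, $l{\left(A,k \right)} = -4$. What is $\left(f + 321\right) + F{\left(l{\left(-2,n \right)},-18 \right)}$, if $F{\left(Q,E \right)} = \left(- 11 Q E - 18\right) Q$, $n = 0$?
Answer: $3341$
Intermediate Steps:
$F{\left(Q,E \right)} = Q \left(-18 - 11 E Q\right)$ ($F{\left(Q,E \right)} = \left(- 11 E Q - 18\right) Q = \left(-18 - 11 E Q\right) Q = Q \left(-18 - 11 E Q\right)$)
$f = -220$
$\left(f + 321\right) + F{\left(l{\left(-2,n \right)},-18 \right)} = \left(-220 + 321\right) - - 4 \left(18 + 11 \left(-18\right) \left(-4\right)\right) = 101 - - 4 \left(18 + 792\right) = 101 - \left(-4\right) 810 = 101 + 3240 = 3341$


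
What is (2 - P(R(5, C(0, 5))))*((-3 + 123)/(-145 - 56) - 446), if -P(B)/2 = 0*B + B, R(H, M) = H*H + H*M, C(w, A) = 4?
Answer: -2752824/67 ≈ -41087.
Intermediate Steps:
R(H, M) = H² + H*M
P(B) = -2*B (P(B) = -2*(0*B + B) = -2*(0 + B) = -2*B)
(2 - P(R(5, C(0, 5))))*((-3 + 123)/(-145 - 56) - 446) = (2 - (-2)*5*(5 + 4))*((-3 + 123)/(-145 - 56) - 446) = (2 - (-2)*5*9)*(120/(-201) - 446) = (2 - (-2)*45)*(120*(-1/201) - 446) = (2 - 1*(-90))*(-40/67 - 446) = (2 + 90)*(-29922/67) = 92*(-29922/67) = -2752824/67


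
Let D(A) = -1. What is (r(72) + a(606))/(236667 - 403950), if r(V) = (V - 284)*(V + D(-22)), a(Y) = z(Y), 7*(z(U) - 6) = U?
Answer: 104716/1170981 ≈ 0.089426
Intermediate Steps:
z(U) = 6 + U/7
a(Y) = 6 + Y/7
r(V) = (-1 + V)*(-284 + V) (r(V) = (V - 284)*(V - 1) = (-284 + V)*(-1 + V) = (-1 + V)*(-284 + V))
(r(72) + a(606))/(236667 - 403950) = ((284 + 72² - 285*72) + (6 + (⅐)*606))/(236667 - 403950) = ((284 + 5184 - 20520) + (6 + 606/7))/(-167283) = (-15052 + 648/7)*(-1/167283) = -104716/7*(-1/167283) = 104716/1170981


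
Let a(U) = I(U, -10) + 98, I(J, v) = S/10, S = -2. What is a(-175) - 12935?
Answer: -64186/5 ≈ -12837.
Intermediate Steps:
I(J, v) = -⅕ (I(J, v) = -2/10 = -2*⅒ = -⅕)
a(U) = 489/5 (a(U) = -⅕ + 98 = 489/5)
a(-175) - 12935 = 489/5 - 12935 = -64186/5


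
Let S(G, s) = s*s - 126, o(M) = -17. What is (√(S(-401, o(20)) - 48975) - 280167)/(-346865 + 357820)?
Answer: -280167/10955 + 2*I*√12203/10955 ≈ -25.574 + 0.020167*I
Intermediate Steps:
S(G, s) = -126 + s² (S(G, s) = s² - 126 = -126 + s²)
(√(S(-401, o(20)) - 48975) - 280167)/(-346865 + 357820) = (√((-126 + (-17)²) - 48975) - 280167)/(-346865 + 357820) = (√((-126 + 289) - 48975) - 280167)/10955 = (√(163 - 48975) - 280167)*(1/10955) = (√(-48812) - 280167)*(1/10955) = (2*I*√12203 - 280167)*(1/10955) = (-280167 + 2*I*√12203)*(1/10955) = -280167/10955 + 2*I*√12203/10955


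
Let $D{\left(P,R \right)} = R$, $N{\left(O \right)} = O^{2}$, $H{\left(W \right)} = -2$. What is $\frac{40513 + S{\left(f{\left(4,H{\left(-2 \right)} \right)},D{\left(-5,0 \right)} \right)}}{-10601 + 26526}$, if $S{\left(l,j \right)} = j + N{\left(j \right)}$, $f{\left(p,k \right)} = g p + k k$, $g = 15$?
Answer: $\frac{40513}{15925} \approx 2.544$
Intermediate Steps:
$f{\left(p,k \right)} = k^{2} + 15 p$ ($f{\left(p,k \right)} = 15 p + k k = 15 p + k^{2} = k^{2} + 15 p$)
$S{\left(l,j \right)} = j + j^{2}$
$\frac{40513 + S{\left(f{\left(4,H{\left(-2 \right)} \right)},D{\left(-5,0 \right)} \right)}}{-10601 + 26526} = \frac{40513 + 0 \left(1 + 0\right)}{-10601 + 26526} = \frac{40513 + 0 \cdot 1}{15925} = \left(40513 + 0\right) \frac{1}{15925} = 40513 \cdot \frac{1}{15925} = \frac{40513}{15925}$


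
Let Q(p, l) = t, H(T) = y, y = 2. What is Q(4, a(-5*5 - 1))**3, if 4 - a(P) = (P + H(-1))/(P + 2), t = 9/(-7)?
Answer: -729/343 ≈ -2.1254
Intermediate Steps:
H(T) = 2
t = -9/7 (t = 9*(-1/7) = -9/7 ≈ -1.2857)
a(P) = 3 (a(P) = 4 - (P + 2)/(P + 2) = 4 - (2 + P)/(2 + P) = 4 - 1*1 = 4 - 1 = 3)
Q(p, l) = -9/7
Q(4, a(-5*5 - 1))**3 = (-9/7)**3 = -729/343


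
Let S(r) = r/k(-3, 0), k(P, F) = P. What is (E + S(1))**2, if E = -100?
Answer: 90601/9 ≈ 10067.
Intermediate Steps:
S(r) = -r/3 (S(r) = r/(-3) = r*(-1/3) = -r/3)
(E + S(1))**2 = (-100 - 1/3*1)**2 = (-100 - 1/3)**2 = (-301/3)**2 = 90601/9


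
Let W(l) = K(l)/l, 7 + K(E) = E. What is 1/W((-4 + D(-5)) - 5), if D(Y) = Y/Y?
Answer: 8/15 ≈ 0.53333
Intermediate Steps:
K(E) = -7 + E
D(Y) = 1
W(l) = (-7 + l)/l
1/W((-4 + D(-5)) - 5) = 1/((-7 + ((-4 + 1) - 5))/((-4 + 1) - 5)) = 1/((-7 + (-3 - 5))/(-3 - 5)) = 1/((-7 - 8)/(-8)) = 1/(-⅛*(-15)) = 1/(15/8) = 8/15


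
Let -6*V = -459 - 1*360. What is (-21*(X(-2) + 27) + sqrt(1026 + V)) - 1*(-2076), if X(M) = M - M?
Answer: 1509 + 5*sqrt(186)/2 ≈ 1543.1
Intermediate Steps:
V = 273/2 (V = -(-459 - 1*360)/6 = -(-459 - 360)/6 = -1/6*(-819) = 273/2 ≈ 136.50)
X(M) = 0
(-21*(X(-2) + 27) + sqrt(1026 + V)) - 1*(-2076) = (-21*(0 + 27) + sqrt(1026 + 273/2)) - 1*(-2076) = (-21*27 + sqrt(2325/2)) + 2076 = (-567 + 5*sqrt(186)/2) + 2076 = 1509 + 5*sqrt(186)/2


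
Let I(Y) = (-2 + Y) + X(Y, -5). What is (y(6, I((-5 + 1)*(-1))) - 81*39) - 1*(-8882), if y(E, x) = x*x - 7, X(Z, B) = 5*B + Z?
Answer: 6077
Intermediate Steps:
X(Z, B) = Z + 5*B
I(Y) = -27 + 2*Y (I(Y) = (-2 + Y) + (Y + 5*(-5)) = (-2 + Y) + (Y - 25) = (-2 + Y) + (-25 + Y) = -27 + 2*Y)
y(E, x) = -7 + x**2 (y(E, x) = x**2 - 7 = -7 + x**2)
(y(6, I((-5 + 1)*(-1))) - 81*39) - 1*(-8882) = ((-7 + (-27 + 2*((-5 + 1)*(-1)))**2) - 81*39) - 1*(-8882) = ((-7 + (-27 + 2*(-4*(-1)))**2) - 3159) + 8882 = ((-7 + (-27 + 2*4)**2) - 3159) + 8882 = ((-7 + (-27 + 8)**2) - 3159) + 8882 = ((-7 + (-19)**2) - 3159) + 8882 = ((-7 + 361) - 3159) + 8882 = (354 - 3159) + 8882 = -2805 + 8882 = 6077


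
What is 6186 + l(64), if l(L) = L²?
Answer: 10282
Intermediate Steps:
6186 + l(64) = 6186 + 64² = 6186 + 4096 = 10282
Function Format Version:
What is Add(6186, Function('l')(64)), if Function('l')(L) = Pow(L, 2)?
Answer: 10282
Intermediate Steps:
Add(6186, Function('l')(64)) = Add(6186, Pow(64, 2)) = Add(6186, 4096) = 10282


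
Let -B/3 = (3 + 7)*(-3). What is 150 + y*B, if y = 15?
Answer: 1500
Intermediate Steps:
B = 90 (B = -3*(3 + 7)*(-3) = -30*(-3) = -3*(-30) = 90)
150 + y*B = 150 + 15*90 = 150 + 1350 = 1500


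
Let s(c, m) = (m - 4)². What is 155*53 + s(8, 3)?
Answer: 8216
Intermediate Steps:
s(c, m) = (-4 + m)²
155*53 + s(8, 3) = 155*53 + (-4 + 3)² = 8215 + (-1)² = 8215 + 1 = 8216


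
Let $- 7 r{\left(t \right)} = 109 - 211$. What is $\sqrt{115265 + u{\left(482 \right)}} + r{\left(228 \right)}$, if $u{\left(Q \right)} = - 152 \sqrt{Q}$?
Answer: $\frac{102}{7} + \sqrt{115265 - 152 \sqrt{482}} \approx 349.13$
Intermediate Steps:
$r{\left(t \right)} = \frac{102}{7}$ ($r{\left(t \right)} = - \frac{109 - 211}{7} = \left(- \frac{1}{7}\right) \left(-102\right) = \frac{102}{7}$)
$\sqrt{115265 + u{\left(482 \right)}} + r{\left(228 \right)} = \sqrt{115265 - 152 \sqrt{482}} + \frac{102}{7} = \frac{102}{7} + \sqrt{115265 - 152 \sqrt{482}}$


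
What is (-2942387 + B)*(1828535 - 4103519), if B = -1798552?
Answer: 10785560369976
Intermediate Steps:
(-2942387 + B)*(1828535 - 4103519) = (-2942387 - 1798552)*(1828535 - 4103519) = -4740939*(-2274984) = 10785560369976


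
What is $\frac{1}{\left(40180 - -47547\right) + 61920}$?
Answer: $\frac{1}{149647} \approx 6.6824 \cdot 10^{-6}$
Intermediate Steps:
$\frac{1}{\left(40180 - -47547\right) + 61920} = \frac{1}{\left(40180 + 47547\right) + 61920} = \frac{1}{87727 + 61920} = \frac{1}{149647}$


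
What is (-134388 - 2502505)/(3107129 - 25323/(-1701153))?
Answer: -213607544649/251700087860 ≈ -0.84866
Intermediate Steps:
(-134388 - 2502505)/(3107129 - 25323/(-1701153)) = -2636893/(3107129 - 25323*(-1/1701153)) = -2636893/(3107129 + 8441/567051) = -2636893/1761900615020/567051 = -2636893*567051/1761900615020 = -213607544649/251700087860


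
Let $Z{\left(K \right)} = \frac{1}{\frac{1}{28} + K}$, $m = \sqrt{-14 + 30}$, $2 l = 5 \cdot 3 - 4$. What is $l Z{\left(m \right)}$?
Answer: $\frac{154}{113} \approx 1.3628$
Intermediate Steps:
$l = \frac{11}{2}$ ($l = \frac{5 \cdot 3 - 4}{2} = \frac{15 - 4}{2} = \frac{1}{2} \cdot 11 = \frac{11}{2} \approx 5.5$)
$m = 4$ ($m = \sqrt{16} = 4$)
$Z{\left(K \right)} = \frac{1}{\frac{1}{28} + K}$
$l Z{\left(m \right)} = \frac{11 \frac{28}{1 + 28 \cdot 4}}{2} = \frac{11 \frac{28}{1 + 112}}{2} = \frac{11 \cdot \frac{28}{113}}{2} = \frac{11 \cdot 28 \cdot \frac{1}{113}}{2} = \frac{11}{2} \cdot \frac{28}{113} = \frac{154}{113}$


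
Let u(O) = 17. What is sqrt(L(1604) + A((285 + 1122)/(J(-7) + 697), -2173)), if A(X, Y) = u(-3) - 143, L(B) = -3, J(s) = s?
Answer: I*sqrt(129) ≈ 11.358*I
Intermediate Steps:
A(X, Y) = -126 (A(X, Y) = 17 - 143 = -126)
sqrt(L(1604) + A((285 + 1122)/(J(-7) + 697), -2173)) = sqrt(-3 - 126) = sqrt(-129) = I*sqrt(129)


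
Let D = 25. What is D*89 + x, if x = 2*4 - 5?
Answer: 2228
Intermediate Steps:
x = 3 (x = 8 - 5 = 3)
D*89 + x = 25*89 + 3 = 2225 + 3 = 2228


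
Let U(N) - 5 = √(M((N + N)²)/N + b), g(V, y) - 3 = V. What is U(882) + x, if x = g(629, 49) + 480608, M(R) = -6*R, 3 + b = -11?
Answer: 481245 + I*√21182 ≈ 4.8125e+5 + 145.54*I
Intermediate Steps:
b = -14 (b = -3 - 11 = -14)
g(V, y) = 3 + V
x = 481240 (x = (3 + 629) + 480608 = 632 + 480608 = 481240)
U(N) = 5 + √(-14 - 24*N) (U(N) = 5 + √((-6*(N + N)²)/N - 14) = 5 + √((-6*4*N²)/N - 14) = 5 + √((-24*N²)/N - 14) = 5 + √(-24*N - 14) = 5 + √(-14 - 24*N))
U(882) + x = (5 + √(-14 - 24*882)) + 481240 = (5 + √(-14 - 21168)) + 481240 = (5 + √(-21182)) + 481240 = (5 + I*√21182) + 481240 = 481245 + I*√21182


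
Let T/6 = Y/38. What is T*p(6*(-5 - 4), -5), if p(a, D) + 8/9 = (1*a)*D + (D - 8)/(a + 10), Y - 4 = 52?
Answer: 78610/33 ≈ 2382.1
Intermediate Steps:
Y = 56 (Y = 4 + 52 = 56)
T = 168/19 (T = 6*(56/38) = 6*(56*(1/38)) = 6*(28/19) = 168/19 ≈ 8.8421)
p(a, D) = -8/9 + D*a + (-8 + D)/(10 + a) (p(a, D) = -8/9 + ((1*a)*D + (D - 8)/(a + 10)) = -8/9 + (a*D + (-8 + D)/(10 + a)) = -8/9 + (D*a + (-8 + D)/(10 + a)) = -8/9 + D*a + (-8 + D)/(10 + a))
T*p(6*(-5 - 4), -5) = 168*((-152/9 - 5 - 16*(-5 - 4)/3 - 5*36*(-5 - 4)² + 10*(-5)*(6*(-5 - 4)))/(10 + 6*(-5 - 4)))/19 = 168*((-152/9 - 5 - 16*(-9)/3 - 5*(6*(-9))² + 10*(-5)*(6*(-9)))/(10 + 6*(-9)))/19 = 168*((-152/9 - 5 - 8/9*(-54) - 5*(-54)² + 10*(-5)*(-54))/(10 - 54))/19 = 168*((-152/9 - 5 + 48 - 5*2916 + 2700)/(-44))/19 = 168*(-(-152/9 - 5 + 48 - 14580 + 2700)/44)/19 = 168*(-1/44*(-106685/9))/19 = (168/19)*(106685/396) = 78610/33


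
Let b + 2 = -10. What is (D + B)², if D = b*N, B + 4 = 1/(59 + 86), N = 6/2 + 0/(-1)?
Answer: 33628401/21025 ≈ 1599.4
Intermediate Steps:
N = 3 (N = 6*(½) + 0*(-1) = 3 + 0 = 3)
b = -12 (b = -2 - 10 = -12)
B = -579/145 (B = -4 + 1/(59 + 86) = -4 + 1/145 = -579/145 ≈ -3.9931)
D = -36 (D = -12*3 = -36)
(D + B)² = (-36 - 579/145)² = (-5799/145)² = 33628401/21025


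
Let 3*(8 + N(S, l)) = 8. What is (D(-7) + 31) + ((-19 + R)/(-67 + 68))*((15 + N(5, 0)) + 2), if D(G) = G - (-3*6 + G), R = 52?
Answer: 434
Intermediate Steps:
N(S, l) = -16/3 (N(S, l) = -8 + (⅓)*8 = -8 + 8/3 = -16/3)
D(G) = 18 (D(G) = G - (-18 + G) = G + (18 - G) = 18)
(D(-7) + 31) + ((-19 + R)/(-67 + 68))*((15 + N(5, 0)) + 2) = (18 + 31) + ((-19 + 52)/(-67 + 68))*((15 - 16/3) + 2) = 49 + (33/1)*(29/3 + 2) = 49 + (33*1)*(35/3) = 49 + 33*(35/3) = 49 + 385 = 434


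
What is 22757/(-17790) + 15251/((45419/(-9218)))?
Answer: -227456176673/73454910 ≈ -3096.5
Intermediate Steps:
22757/(-17790) + 15251/((45419/(-9218))) = 22757*(-1/17790) + 15251/((45419*(-1/9218))) = -22757/17790 + 15251/(-4129/838) = -22757/17790 + 15251*(-838/4129) = -22757/17790 - 12780338/4129 = -227456176673/73454910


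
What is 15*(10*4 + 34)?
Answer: 1110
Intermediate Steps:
15*(10*4 + 34) = 15*(40 + 34) = 15*74 = 1110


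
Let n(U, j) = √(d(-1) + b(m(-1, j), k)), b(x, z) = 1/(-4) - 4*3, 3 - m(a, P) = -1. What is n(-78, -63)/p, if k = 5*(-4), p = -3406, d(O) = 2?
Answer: -I*√41/6812 ≈ -0.00093998*I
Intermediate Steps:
k = -20
m(a, P) = 4 (m(a, P) = 3 - 1*(-1) = 3 + 1 = 4)
b(x, z) = -49/4 (b(x, z) = -¼ - 12 = -49/4)
n(U, j) = I*√41/2 (n(U, j) = √(2 - 49/4) = √(-41/4) = I*√41/2)
n(-78, -63)/p = (I*√41/2)/(-3406) = (I*√41/2)*(-1/3406) = -I*√41/6812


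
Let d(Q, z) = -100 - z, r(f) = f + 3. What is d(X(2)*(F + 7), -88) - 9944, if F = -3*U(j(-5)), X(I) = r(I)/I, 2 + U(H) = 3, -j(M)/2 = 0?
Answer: -9956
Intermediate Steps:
r(f) = 3 + f
j(M) = 0 (j(M) = -2*0 = 0)
U(H) = 1 (U(H) = -2 + 3 = 1)
X(I) = (3 + I)/I
F = -3 (F = -3*1 = -3)
d(X(2)*(F + 7), -88) - 9944 = (-100 - 1*(-88)) - 9944 = (-100 + 88) - 9944 = -12 - 9944 = -9956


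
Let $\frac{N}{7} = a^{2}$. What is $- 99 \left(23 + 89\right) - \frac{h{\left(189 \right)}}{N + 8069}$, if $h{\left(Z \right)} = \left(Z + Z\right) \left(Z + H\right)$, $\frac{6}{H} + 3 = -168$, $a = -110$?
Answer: $- \frac{6515062638}{587537} \approx -11089.0$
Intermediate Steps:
$H = - \frac{2}{57}$ ($H = \frac{6}{-3 - 168} = \frac{6}{-171} = 6 \left(- \frac{1}{171}\right) = - \frac{2}{57} \approx -0.035088$)
$h{\left(Z \right)} = 2 Z \left(- \frac{2}{57} + Z\right)$ ($h{\left(Z \right)} = \left(Z + Z\right) \left(Z - \frac{2}{57}\right) = 2 Z \left(- \frac{2}{57} + Z\right)$)
$N = 84700$ ($N = 7 \left(-110\right)^{2} = 7 \cdot 12100 = 84700$)
$- 99 \left(23 + 89\right) - \frac{h{\left(189 \right)}}{N + 8069} = - 99 \left(23 + 89\right) - \frac{\frac{2}{57} \cdot 189 \left(-2 + 57 \cdot 189\right)}{84700 + 8069} = \left(-99\right) 112 - \frac{\frac{2}{57} \cdot 189 \left(-2 + 10773\right)}{92769} = -11088 - \frac{2}{57} \cdot 189 \cdot 10771 \cdot \frac{1}{92769} = -11088 - \frac{1357146}{19} \cdot \frac{1}{92769} = -11088 - \frac{452382}{587537} = - \frac{6515062638}{587537}$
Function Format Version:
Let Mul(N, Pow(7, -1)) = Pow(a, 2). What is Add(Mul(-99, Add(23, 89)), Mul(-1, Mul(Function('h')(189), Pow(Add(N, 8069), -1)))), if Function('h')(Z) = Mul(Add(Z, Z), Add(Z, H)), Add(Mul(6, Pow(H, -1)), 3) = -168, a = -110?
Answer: Rational(-6515062638, 587537) ≈ -11089.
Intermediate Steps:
H = Rational(-2, 57) (H = Mul(6, Pow(Add(-3, -168), -1)) = Mul(6, Pow(-171, -1)) = Mul(6, Rational(-1, 171)) = Rational(-2, 57) ≈ -0.035088)
Function('h')(Z) = Mul(2, Z, Add(Rational(-2, 57), Z)) (Function('h')(Z) = Mul(Add(Z, Z), Add(Z, Rational(-2, 57))) = Mul(Mul(2, Z), Add(Rational(-2, 57), Z)) = Mul(2, Z, Add(Rational(-2, 57), Z)))
N = 84700 (N = Mul(7, Pow(-110, 2)) = Mul(7, 12100) = 84700)
Add(Mul(-99, Add(23, 89)), Mul(-1, Mul(Function('h')(189), Pow(Add(N, 8069), -1)))) = Add(Mul(-99, Add(23, 89)), Mul(-1, Mul(Mul(Rational(2, 57), 189, Add(-2, Mul(57, 189))), Pow(Add(84700, 8069), -1)))) = Add(Mul(-99, 112), Mul(-1, Mul(Mul(Rational(2, 57), 189, Add(-2, 10773)), Pow(92769, -1)))) = Add(-11088, Mul(-1, Mul(Mul(Rational(2, 57), 189, 10771), Rational(1, 92769)))) = Add(-11088, Mul(-1, Mul(Rational(1357146, 19), Rational(1, 92769)))) = Add(-11088, Mul(-1, Rational(452382, 587537))) = Add(-11088, Rational(-452382, 587537)) = Rational(-6515062638, 587537)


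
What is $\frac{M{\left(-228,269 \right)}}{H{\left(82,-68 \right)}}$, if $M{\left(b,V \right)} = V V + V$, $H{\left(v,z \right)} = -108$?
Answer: $- \frac{1345}{2} \approx -672.5$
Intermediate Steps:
$M{\left(b,V \right)} = V + V^{2}$ ($M{\left(b,V \right)} = V^{2} + V = V + V^{2}$)
$\frac{M{\left(-228,269 \right)}}{H{\left(82,-68 \right)}} = \frac{269 \left(1 + 269\right)}{-108} = 269 \cdot 270 \left(- \frac{1}{108}\right) = 72630 \left(- \frac{1}{108}\right) = - \frac{1345}{2}$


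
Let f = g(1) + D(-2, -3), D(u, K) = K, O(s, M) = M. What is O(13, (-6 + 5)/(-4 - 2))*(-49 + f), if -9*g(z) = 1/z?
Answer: -469/54 ≈ -8.6852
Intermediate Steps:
g(z) = -1/(9*z)
f = -28/9 (f = -1/9/1 - 3 = -1/9*1 - 3 = -1/9 - 3 = -28/9 ≈ -3.1111)
O(13, (-6 + 5)/(-4 - 2))*(-49 + f) = ((-6 + 5)/(-4 - 2))*(-49 - 28/9) = -1/(-6)*(-469/9) = -1*(-1/6)*(-469/9) = (1/6)*(-469/9) = -469/54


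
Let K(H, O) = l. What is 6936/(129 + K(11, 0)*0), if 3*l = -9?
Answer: 2312/43 ≈ 53.767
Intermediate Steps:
l = -3 (l = (1/3)*(-9) = -3)
K(H, O) = -3
6936/(129 + K(11, 0)*0) = 6936/(129 - 3*0) = 6936/(129 + 0) = 6936/129 = 6936*(1/129) = 2312/43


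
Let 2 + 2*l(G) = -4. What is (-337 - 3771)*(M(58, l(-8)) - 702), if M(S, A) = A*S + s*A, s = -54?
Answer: 2933112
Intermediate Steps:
l(G) = -3 (l(G) = -1 + (½)*(-4) = -1 - 2 = -3)
M(S, A) = -54*A + A*S (M(S, A) = A*S - 54*A = -54*A + A*S)
(-337 - 3771)*(M(58, l(-8)) - 702) = (-337 - 3771)*(-3*(-54 + 58) - 702) = -4108*(-3*4 - 702) = -4108*(-12 - 702) = -4108*(-714) = 2933112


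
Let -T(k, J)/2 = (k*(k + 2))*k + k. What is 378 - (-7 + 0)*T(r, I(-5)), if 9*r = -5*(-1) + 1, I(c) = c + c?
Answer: 9506/27 ≈ 352.07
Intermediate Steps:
I(c) = 2*c
r = ⅔ (r = (-5*(-1) + 1)/9 = (5 + 1)/9 = (⅑)*6 = ⅔ ≈ 0.66667)
T(k, J) = -2*k - 2*k²*(2 + k) (T(k, J) = -2*((k*(k + 2))*k + k) = -2*((k*(2 + k))*k + k) = -2*(k²*(2 + k) + k) = -2*(k + k²*(2 + k)) = -2*k - 2*k²*(2 + k))
378 - (-7 + 0)*T(r, I(-5)) = 378 - (-7 + 0)*(-2*⅔*(1 + (⅔)² + 2*(⅔))) = 378 - (-7)*(-2*⅔*(1 + 4/9 + 4/3)) = 378 - (-7)*(-2*⅔*25/9) = 378 - (-7)*(-100)/27 = 378 - 1*700/27 = 378 - 700/27 = 9506/27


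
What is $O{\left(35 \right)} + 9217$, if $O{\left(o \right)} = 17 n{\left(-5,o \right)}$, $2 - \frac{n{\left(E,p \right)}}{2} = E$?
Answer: $9455$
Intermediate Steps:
$n{\left(E,p \right)} = 4 - 2 E$
$O{\left(o \right)} = 238$ ($O{\left(o \right)} = 17 \left(4 - -10\right) = 17 \left(4 + 10\right) = 17 \cdot 14 = 238$)
$O{\left(35 \right)} + 9217 = 238 + 9217 = 9455$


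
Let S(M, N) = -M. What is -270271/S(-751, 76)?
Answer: -270271/751 ≈ -359.88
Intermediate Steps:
-270271/S(-751, 76) = -270271/((-1*(-751))) = -270271/751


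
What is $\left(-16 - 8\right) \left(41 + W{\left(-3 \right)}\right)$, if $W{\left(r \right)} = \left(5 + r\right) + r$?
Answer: $-960$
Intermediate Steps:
$W{\left(r \right)} = 5 + 2 r$
$\left(-16 - 8\right) \left(41 + W{\left(-3 \right)}\right) = \left(-16 - 8\right) \left(41 + \left(5 + 2 \left(-3\right)\right)\right) = - 24 \left(41 + \left(5 - 6\right)\right) = - 24 \left(41 - 1\right) = \left(-24\right) 40 = -960$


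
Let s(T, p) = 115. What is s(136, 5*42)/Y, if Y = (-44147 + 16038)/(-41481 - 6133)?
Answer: 5475610/28109 ≈ 194.80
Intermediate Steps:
Y = 28109/47614 (Y = -28109/(-47614) = -28109*(-1/47614) = 28109/47614 ≈ 0.59035)
s(136, 5*42)/Y = 115/(28109/47614) = 115*(47614/28109) = 5475610/28109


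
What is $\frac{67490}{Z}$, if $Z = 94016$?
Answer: $\frac{33745}{47008} \approx 0.71786$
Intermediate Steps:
$\frac{67490}{Z} = \frac{67490}{94016} = 67490 \cdot \frac{1}{94016} = \frac{33745}{47008}$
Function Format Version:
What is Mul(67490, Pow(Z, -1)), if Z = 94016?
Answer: Rational(33745, 47008) ≈ 0.71786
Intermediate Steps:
Mul(67490, Pow(Z, -1)) = Mul(67490, Pow(94016, -1)) = Mul(67490, Rational(1, 94016)) = Rational(33745, 47008)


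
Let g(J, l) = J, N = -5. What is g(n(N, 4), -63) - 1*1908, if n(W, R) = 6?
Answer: -1902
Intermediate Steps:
g(n(N, 4), -63) - 1*1908 = 6 - 1*1908 = 6 - 1908 = -1902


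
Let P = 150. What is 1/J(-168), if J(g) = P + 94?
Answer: 1/244 ≈ 0.0040984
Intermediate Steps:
J(g) = 244 (J(g) = 150 + 94 = 244)
1/J(-168) = 1/244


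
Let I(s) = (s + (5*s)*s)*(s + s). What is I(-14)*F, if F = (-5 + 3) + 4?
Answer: -54096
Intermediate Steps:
F = 2 (F = -2 + 4 = 2)
I(s) = 2*s*(s + 5*s²) (I(s) = (s + 5*s²)*(2*s) = 2*s*(s + 5*s²))
I(-14)*F = ((-14)²*(2 + 10*(-14)))*2 = (196*(2 - 140))*2 = (196*(-138))*2 = -27048*2 = -54096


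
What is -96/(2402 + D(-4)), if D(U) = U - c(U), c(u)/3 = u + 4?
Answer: -48/1199 ≈ -0.040033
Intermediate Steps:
c(u) = 12 + 3*u (c(u) = 3*(u + 4) = 3*(4 + u) = 12 + 3*u)
D(U) = -12 - 2*U (D(U) = U - (12 + 3*U) = U + (-12 - 3*U) = -12 - 2*U)
-96/(2402 + D(-4)) = -96/(2402 + (-12 - 2*(-4))) = -96/(2402 + (-12 + 8)) = -96/(2402 - 4) = -96/2398 = (1/2398)*(-96) = -48/1199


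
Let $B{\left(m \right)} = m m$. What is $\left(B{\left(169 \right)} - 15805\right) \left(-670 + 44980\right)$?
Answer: $565218360$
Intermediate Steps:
$B{\left(m \right)} = m^{2}$
$\left(B{\left(169 \right)} - 15805\right) \left(-670 + 44980\right) = \left(169^{2} - 15805\right) \left(-670 + 44980\right) = \left(28561 - 15805\right) 44310 = 12756 \cdot 44310 = 565218360$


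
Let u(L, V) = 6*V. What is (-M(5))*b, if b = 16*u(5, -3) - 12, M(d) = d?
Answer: 1500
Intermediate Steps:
b = -300 (b = 16*(6*(-3)) - 12 = 16*(-18) - 12 = -288 - 12 = -300)
(-M(5))*b = -1*5*(-300) = -5*(-300) = 1500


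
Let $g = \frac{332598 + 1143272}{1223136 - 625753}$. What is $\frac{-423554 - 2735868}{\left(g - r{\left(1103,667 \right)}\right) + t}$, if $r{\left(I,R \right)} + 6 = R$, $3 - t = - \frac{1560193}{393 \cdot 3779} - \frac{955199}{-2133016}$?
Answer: $\frac{5978938041226195301342352}{1239393254993886345883} \approx 4824.1$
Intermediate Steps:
$g = \frac{1475870}{597383} \approx 2.4706$
$t = \frac{11412832642891}{3167842313352}$ ($t = 3 - \left(- \frac{1560193}{393 \cdot 3779} - \frac{955199}{-2133016}\right) = 3 - \left(- \frac{1560193}{1485147} - - \frac{955199}{2133016}\right) = 3 - \left(\left(-1560193\right) \frac{1}{1485147} + \frac{955199}{2133016}\right) = 3 - \left(- \frac{1560193}{1485147} + \frac{955199}{2133016}\right) = 3 - - \frac{1909305702835}{3167842313352} = 3 + \frac{1909305702835}{3167842313352} = \frac{11412832642891}{3167842313352} \approx 3.6027$)
$r{\left(I,R \right)} = -6 + R$
$\frac{-423554 - 2735868}{\left(g - r{\left(1103,667 \right)}\right) + t} = \frac{-423554 - 2735868}{\left(\frac{1475870}{597383} - \left(-6 + 667\right)\right) + \frac{11412832642891}{3167842313352}} = - \frac{3159422}{\left(\frac{1475870}{597383} - 661\right) + \frac{11412832642891}{3167842313352}} = - \frac{3159422}{- \frac{393394293}{597383} + \frac{11412832642891}{3167842313352}} = - \frac{3159422}{- \frac{1239393254993886345883}{1892415144677157816}} = \left(-3159422\right) \left(- \frac{1892415144677157816}{1239393254993886345883}\right) = \frac{5978938041226195301342352}{1239393254993886345883}$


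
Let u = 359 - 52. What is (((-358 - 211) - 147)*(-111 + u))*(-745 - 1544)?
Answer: 321229104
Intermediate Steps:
u = 307
(((-358 - 211) - 147)*(-111 + u))*(-745 - 1544) = (((-358 - 211) - 147)*(-111 + 307))*(-745 - 1544) = ((-569 - 147)*196)*(-2289) = -716*196*(-2289) = -140336*(-2289) = 321229104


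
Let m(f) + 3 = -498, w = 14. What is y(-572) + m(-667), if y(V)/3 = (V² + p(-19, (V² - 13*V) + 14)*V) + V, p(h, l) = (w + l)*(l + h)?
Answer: -192154659752985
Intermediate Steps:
m(f) = -501 (m(f) = -3 - 498 = -501)
p(h, l) = (14 + l)*(h + l) (p(h, l) = (14 + l)*(l + h) = (14 + l)*(h + l))
y(V) = 3*V + 3*V² + 3*V*(-336 + (14 + V² - 13*V)² - 5*V² + 65*V) (y(V) = 3*((V² + (((V² - 13*V) + 14)² + 14*(-19) + 14*((V² - 13*V) + 14) - 19*((V² - 13*V) + 14))*V) + V) = 3*((V² + ((14 + V² - 13*V)² - 266 + 14*(14 + V² - 13*V) - 19*(14 + V² - 13*V))*V) + V) = 3*((V² + ((14 + V² - 13*V)² - 266 + (196 - 182*V + 14*V²) + (-266 - 19*V² + 247*V))*V) + V) = 3*((V² + (-336 + (14 + V² - 13*V)² - 5*V² + 65*V)*V) + V) = 3*((V² + V*(-336 + (14 + V² - 13*V)² - 5*V² + 65*V)) + V) = 3*(V + V² + V*(-336 + (14 + V² - 13*V)² - 5*V² + 65*V)) = 3*V + 3*V² + 3*V*(-336 + (14 + V² - 13*V)² - 5*V² + 65*V))
y(-572) + m(-667) = 3*(-572)*(-139 + (-572)⁴ - 298*(-572) - 26*(-572)³ + 192*(-572)²) - 501 = 3*(-572)*(-139 + 107049369856 + 170456 - 26*(-187149248) + 192*327184) - 501 = 3*(-572)*(-139 + 107049369856 + 170456 + 4865880448 + 62819328) - 501 = 3*(-572)*111978239949 - 501 = -192154659752484 - 501 = -192154659752985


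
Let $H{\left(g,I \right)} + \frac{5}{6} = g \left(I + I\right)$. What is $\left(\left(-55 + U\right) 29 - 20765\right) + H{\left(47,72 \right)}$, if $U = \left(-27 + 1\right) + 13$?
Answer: $- \frac{95819}{6} \approx -15970.0$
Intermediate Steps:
$H{\left(g,I \right)} = - \frac{5}{6} + 2 I g$ ($H{\left(g,I \right)} = - \frac{5}{6} + g \left(I + I\right) = - \frac{5}{6} + g 2 I = - \frac{5}{6} + 2 I g$)
$U = -13$ ($U = -26 + 13 = -13$)
$\left(\left(-55 + U\right) 29 - 20765\right) + H{\left(47,72 \right)} = \left(\left(-55 - 13\right) 29 - 20765\right) - \left(\frac{5}{6} - 6768\right) = \left(\left(-68\right) 29 - 20765\right) + \left(- \frac{5}{6} + 6768\right) = \left(-1972 - 20765\right) + \frac{40603}{6} = -22737 + \frac{40603}{6} = - \frac{95819}{6}$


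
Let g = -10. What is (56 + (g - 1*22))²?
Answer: 576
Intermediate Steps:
(56 + (g - 1*22))² = (56 + (-10 - 1*22))² = (56 + (-10 - 22))² = (56 - 32)² = 24² = 576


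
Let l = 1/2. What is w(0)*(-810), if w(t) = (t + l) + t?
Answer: -405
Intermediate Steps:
l = 1/2 ≈ 0.50000
w(t) = 1/2 + 2*t (w(t) = (t + 1/2) + t = (1/2 + t) + t = 1/2 + 2*t)
w(0)*(-810) = (1/2 + 2*0)*(-810) = (1/2 + 0)*(-810) = (1/2)*(-810) = -405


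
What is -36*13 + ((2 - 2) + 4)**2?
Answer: -452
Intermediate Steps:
-36*13 + ((2 - 2) + 4)**2 = -468 + (0 + 4)**2 = -468 + 4**2 = -468 + 16 = -452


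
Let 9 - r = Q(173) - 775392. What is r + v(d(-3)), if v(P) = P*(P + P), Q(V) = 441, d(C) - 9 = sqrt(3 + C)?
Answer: 775122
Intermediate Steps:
d(C) = 9 + sqrt(3 + C)
v(P) = 2*P**2 (v(P) = P*(2*P) = 2*P**2)
r = 774960 (r = 9 - (441 - 775392) = 9 - 1*(-774951) = 9 + 774951 = 774960)
r + v(d(-3)) = 774960 + 2*(9 + sqrt(3 - 3))**2 = 774960 + 2*(9 + sqrt(0))**2 = 774960 + 2*(9 + 0)**2 = 774960 + 2*9**2 = 774960 + 2*81 = 774960 + 162 = 775122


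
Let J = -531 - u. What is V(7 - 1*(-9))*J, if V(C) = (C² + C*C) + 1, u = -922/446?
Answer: -60509376/223 ≈ -2.7134e+5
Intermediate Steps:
u = -461/223 (u = -922*1/446 = -461/223 ≈ -2.0673)
J = -117952/223 (J = -531 - 1*(-461/223) = -531 + 461/223 = -117952/223 ≈ -528.93)
V(C) = 1 + 2*C² (V(C) = (C² + C²) + 1 = 2*C² + 1 = 1 + 2*C²)
V(7 - 1*(-9))*J = (1 + 2*(7 - 1*(-9))²)*(-117952/223) = (1 + 2*(7 + 9)²)*(-117952/223) = (1 + 2*16²)*(-117952/223) = (1 + 2*256)*(-117952/223) = (1 + 512)*(-117952/223) = 513*(-117952/223) = -60509376/223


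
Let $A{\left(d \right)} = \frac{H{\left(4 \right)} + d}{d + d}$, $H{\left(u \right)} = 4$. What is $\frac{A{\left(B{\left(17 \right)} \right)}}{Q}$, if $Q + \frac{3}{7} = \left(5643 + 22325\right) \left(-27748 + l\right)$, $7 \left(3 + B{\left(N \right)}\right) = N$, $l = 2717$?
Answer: $\frac{21}{4900469059} \approx 4.2853 \cdot 10^{-9}$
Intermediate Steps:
$B{\left(N \right)} = -3 + \frac{N}{7}$
$A{\left(d \right)} = \frac{4 + d}{2 d}$ ($A{\left(d \right)} = \frac{4 + d}{d + d} = \frac{4 + d}{2 d}$)
$Q = - \frac{4900469059}{7}$ ($Q = - \frac{3}{7} + \left(5643 + 22325\right) \left(-27748 + 2717\right) = - \frac{3}{7} + 27968 \left(-25031\right) = - \frac{3}{7} - 700067008 = - \frac{4900469059}{7} \approx -7.0007 \cdot 10^{8}$)
$\frac{A{\left(B{\left(17 \right)} \right)}}{Q} = \frac{\frac{1}{2} \frac{1}{-3 + \frac{1}{7} \cdot 17} \left(4 + \left(-3 + \frac{1}{7} \cdot 17\right)\right)}{- \frac{4900469059}{7}} = \frac{4 + \left(-3 + \frac{17}{7}\right)}{2 \left(-3 + \frac{17}{7}\right)} \left(- \frac{7}{4900469059}\right) = \frac{4 - \frac{4}{7}}{2 \left(- \frac{4}{7}\right)} \left(- \frac{7}{4900469059}\right) = \frac{1}{2} \left(- \frac{7}{4}\right) \frac{24}{7} \left(- \frac{7}{4900469059}\right) = \left(-3\right) \left(- \frac{7}{4900469059}\right) = \frac{21}{4900469059}$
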